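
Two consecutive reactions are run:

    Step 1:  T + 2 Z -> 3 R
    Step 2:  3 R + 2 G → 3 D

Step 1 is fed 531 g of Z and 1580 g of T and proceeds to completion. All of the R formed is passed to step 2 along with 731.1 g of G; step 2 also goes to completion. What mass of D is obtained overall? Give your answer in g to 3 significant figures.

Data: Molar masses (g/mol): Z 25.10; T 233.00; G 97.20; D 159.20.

Step 1:
n(Z) = 531.0 / 25.10 = 21.16 mol
n(T) = 1580 / 233.00 = 6.781 mol
n/ν for Z = 21.16/2 = 10.58
n/ν for T = 6.781/1 = 6.781
Smallest n/ν is T → limiting reagent.
n(R) produced = (3/1) × 6.781 = 20.34 mol
Step 2:
n(R) available = 20.34 mol
n(G) = 731.1 / 97.20 = 7.522 mol
n/ν for R = 20.34/3 = 6.780
n/ν for G = 7.522/2 = 3.761
Smallest n/ν is G → limiting reagent.
n(D) = (3/2) × 7.522 = 11.28 mol
mass = 11.28 × 159.20 = 1796 g

1800 g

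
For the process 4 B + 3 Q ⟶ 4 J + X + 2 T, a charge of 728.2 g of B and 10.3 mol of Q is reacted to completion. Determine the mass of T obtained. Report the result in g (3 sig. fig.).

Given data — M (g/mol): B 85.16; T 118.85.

n(B) = 728.2 / 85.16 = 8.551 mol
n(Q) = 10.30 mol
n/ν for B = 8.551/4 = 2.138
n/ν for Q = 10.30/3 = 3.433
Smallest n/ν is B → limiting reagent.
n(T) = (2/4) × 8.551 = 4.276 mol
mass = 4.276 × 118.85 = 508.2 g

508 g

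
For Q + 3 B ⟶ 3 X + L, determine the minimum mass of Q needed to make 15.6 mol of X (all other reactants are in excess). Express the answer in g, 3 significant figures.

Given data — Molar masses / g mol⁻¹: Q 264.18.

1370 g

n(X) = 15.60 mol
n(Q) = (1/3) × 15.60 = 5.200 mol
mass = 5.200 × 264.18 = 1374 g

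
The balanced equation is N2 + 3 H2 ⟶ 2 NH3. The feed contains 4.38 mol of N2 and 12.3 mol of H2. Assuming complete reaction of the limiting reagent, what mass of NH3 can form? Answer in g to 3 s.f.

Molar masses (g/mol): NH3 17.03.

n(N2) = 4.380 mol
n(H2) = 12.30 mol
n/ν for N2 = 4.380/1 = 4.380
n/ν for H2 = 12.30/3 = 4.100
Smallest n/ν is H2 → limiting reagent.
n(NH3) = (2/3) × 12.30 = 8.200 mol
mass = 8.200 × 17.03 = 139.6 g

140 g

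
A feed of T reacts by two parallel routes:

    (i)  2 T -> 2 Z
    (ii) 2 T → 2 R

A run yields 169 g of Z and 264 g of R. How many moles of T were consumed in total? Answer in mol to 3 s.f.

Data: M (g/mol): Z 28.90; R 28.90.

15.0 mol

n(Z) = 169 / 28.90 = 5.848 mol
n(R) = 264 / 28.90 = 9.135 mol
n(T) via (i) = (2/2)×5.848 = 5.848 mol
n(T) via (ii) = (2/2)×9.135 = 9.135 mol
total n(T) = 5.848 + 9.135 = 14.98 mol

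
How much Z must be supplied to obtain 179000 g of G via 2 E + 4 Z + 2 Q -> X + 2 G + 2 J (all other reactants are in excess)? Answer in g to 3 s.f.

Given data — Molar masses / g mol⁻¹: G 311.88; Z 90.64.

n(G) = 179000 / 311.88 = 573.9 mol
n(Z) = (4/2) × 573.9 = 1148 mol
mass = 1148 × 90.64 = 104100 g

104000 g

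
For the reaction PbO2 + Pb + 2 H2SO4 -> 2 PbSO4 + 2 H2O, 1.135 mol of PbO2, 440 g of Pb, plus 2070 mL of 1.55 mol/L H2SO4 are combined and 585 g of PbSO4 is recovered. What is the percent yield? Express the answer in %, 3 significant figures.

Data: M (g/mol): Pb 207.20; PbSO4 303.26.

85.0 %

n(PbO2) = 1.135 mol
n(Pb) = 440.0 / 207.20 = 2.124 mol
n(H2SO4) = 1.55 × 2070/1000 = 3.209 mol
n/ν for PbO2 = 1.135/1 = 1.135
n/ν for Pb = 2.124/1 = 2.124
n/ν for H2SO4 = 3.209/2 = 1.605
Smallest n/ν is PbO2 → limiting reagent.
theoretical n(PbSO4) = (2/1) × 1.135 = 2.270 mol → 688.4 g
% yield = 585 / 688.4 × 100 = 84.98 %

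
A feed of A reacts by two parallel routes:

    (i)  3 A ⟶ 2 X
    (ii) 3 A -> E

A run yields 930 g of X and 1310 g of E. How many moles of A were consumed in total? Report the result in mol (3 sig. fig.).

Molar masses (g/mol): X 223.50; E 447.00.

n(X) = 930 / 223.50 = 4.161 mol
n(E) = 1310 / 447.00 = 2.931 mol
n(A) via (i) = (3/2)×4.161 = 6.242 mol
n(A) via (ii) = (3/1)×2.931 = 8.793 mol
total n(A) = 6.242 + 8.793 = 15.04 mol

15.0 mol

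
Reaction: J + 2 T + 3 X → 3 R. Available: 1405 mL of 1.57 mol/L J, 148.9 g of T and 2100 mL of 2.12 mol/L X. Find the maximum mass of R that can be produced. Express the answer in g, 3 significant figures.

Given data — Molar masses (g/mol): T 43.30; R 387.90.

n(J) = 1.57 × 1405/1000 = 2.206 mol
n(T) = 148.9 / 43.30 = 3.439 mol
n(X) = 2.12 × 2100/1000 = 4.452 mol
n/ν → J: 2.206, T: 1.720, X: 1.484; X is limiting.
n(R) = (3/3) × 4.452 = 4.452 mol
mass = 4.452 × 387.90 = 1727 g

1730 g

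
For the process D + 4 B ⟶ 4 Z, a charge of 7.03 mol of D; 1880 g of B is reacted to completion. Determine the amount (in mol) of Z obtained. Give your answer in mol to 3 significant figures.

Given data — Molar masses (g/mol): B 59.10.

28.1 mol

n(D) = 7.030 mol
n(B) = 1880 / 59.10 = 31.81 mol
n/ν for D = 7.030/1 = 7.030
n/ν for B = 31.81/4 = 7.953
Smallest n/ν is D → limiting reagent.
n(Z) = (4/1) × 7.030 = 28.12 mol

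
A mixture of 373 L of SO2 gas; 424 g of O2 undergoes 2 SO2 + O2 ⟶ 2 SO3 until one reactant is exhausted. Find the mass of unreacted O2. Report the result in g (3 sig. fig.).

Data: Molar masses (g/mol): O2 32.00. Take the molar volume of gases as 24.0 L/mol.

175 g

n(SO2) = 373.0 / 24.0 = 15.54 mol
n(O2) = 424.0 / 32.00 = 13.25 mol
n/ν for SO2 = 15.54/2 = 7.770
n/ν for O2 = 13.25/1 = 13.25
Smallest n/ν is SO2 → limiting reagent.
O2 consumed = (1/2) × 15.54 = 7.770 mol
O2 remaining = 13.25 − 7.770 = 5.480 mol
mass = 5.480 × 32.00 = 175.4 g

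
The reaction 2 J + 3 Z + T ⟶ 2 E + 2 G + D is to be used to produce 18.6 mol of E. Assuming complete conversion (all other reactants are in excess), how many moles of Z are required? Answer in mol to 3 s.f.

n(E) = 18.60 mol
n(Z) = (3/2) × 18.60 = 27.90 mol

27.9 mol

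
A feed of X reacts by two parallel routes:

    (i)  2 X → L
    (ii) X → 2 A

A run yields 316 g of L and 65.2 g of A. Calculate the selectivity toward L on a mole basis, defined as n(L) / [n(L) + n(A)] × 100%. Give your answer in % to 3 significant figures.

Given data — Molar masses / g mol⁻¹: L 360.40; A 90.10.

54.8 %

n(L) = 316 / 360.40 = 0.8768 mol
n(A) = 65.2 / 90.10 = 0.7236 mol
selectivity = 0.8768/(0.8768+0.7236) × 100 = 54.79 %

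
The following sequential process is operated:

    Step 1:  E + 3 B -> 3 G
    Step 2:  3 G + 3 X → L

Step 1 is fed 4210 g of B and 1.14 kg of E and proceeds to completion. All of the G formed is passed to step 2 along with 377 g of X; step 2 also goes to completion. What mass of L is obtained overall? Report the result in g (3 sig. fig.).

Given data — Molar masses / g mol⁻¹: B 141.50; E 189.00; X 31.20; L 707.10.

2850 g

Step 1:
n(B) = 4210 / 141.50 = 29.75 mol
n(E) = 1.140×1000 / 189.00 = 6.032 mol
n/ν → B: 9.917, E: 6.032; E is limiting.
n(G) produced = (3/1) × 6.032 = 18.10 mol
Step 2:
n(G) available = 18.10 mol
n(X) = 377.0 / 31.20 = 12.08 mol
n/ν → G: 6.033, X: 4.027; X is limiting.
n(L) = (1/3) × 12.08 = 4.027 mol
mass = 4.027 × 707.10 = 2847 g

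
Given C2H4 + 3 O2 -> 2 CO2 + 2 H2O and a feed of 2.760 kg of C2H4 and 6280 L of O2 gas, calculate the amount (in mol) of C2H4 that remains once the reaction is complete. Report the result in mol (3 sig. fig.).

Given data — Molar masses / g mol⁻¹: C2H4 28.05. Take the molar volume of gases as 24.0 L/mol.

n(C2H4) = 2.760×1000 / 28.05 = 98.40 mol
n(O2) = 6280 / 24.0 = 261.7 mol
n/ν for C2H4 = 98.40/1 = 98.40
n/ν for O2 = 261.7/3 = 87.23
Smallest n/ν is O2 → limiting reagent.
C2H4 consumed = (1/3) × 261.7 = 87.23 mol
C2H4 remaining = 98.40 − 87.23 = 11.17 mol

11.2 mol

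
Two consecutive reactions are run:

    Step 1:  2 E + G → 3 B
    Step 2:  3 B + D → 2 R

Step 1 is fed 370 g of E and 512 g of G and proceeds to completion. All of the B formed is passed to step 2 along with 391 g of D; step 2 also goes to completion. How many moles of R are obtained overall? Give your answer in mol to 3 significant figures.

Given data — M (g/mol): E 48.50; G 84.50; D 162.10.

4.82 mol

Step 1:
n(E) = 370.0 / 48.50 = 7.629 mol
n(G) = 512.0 / 84.50 = 6.059 mol
n/ν for E = 7.629/2 = 3.815
n/ν for G = 6.059/1 = 6.059
Smallest n/ν is E → limiting reagent.
n(B) produced = (3/2) × 7.629 = 11.44 mol
Step 2:
n(B) available = 11.44 mol
n(D) = 391.0 / 162.10 = 2.412 mol
n/ν for B = 11.44/3 = 3.813
n/ν for D = 2.412/1 = 2.412
Smallest n/ν is D → limiting reagent.
n(R) = (2/1) × 2.412 = 4.824 mol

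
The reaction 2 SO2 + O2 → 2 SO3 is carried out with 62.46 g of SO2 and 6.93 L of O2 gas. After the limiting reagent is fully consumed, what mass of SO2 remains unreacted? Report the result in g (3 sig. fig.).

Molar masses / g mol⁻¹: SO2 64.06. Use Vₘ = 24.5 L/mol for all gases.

26.2 g

n(SO2) = 62.46 / 64.06 = 0.9750 mol
n(O2) = 6.930 / 24.5 = 0.2829 mol
n/ν → SO2: 0.4875, O2: 0.2829; O2 is limiting.
SO2 consumed = (2/1) × 0.2829 = 0.5658 mol
SO2 remaining = 0.9750 − 0.5658 = 0.4092 mol
mass = 0.4092 × 64.06 = 26.21 g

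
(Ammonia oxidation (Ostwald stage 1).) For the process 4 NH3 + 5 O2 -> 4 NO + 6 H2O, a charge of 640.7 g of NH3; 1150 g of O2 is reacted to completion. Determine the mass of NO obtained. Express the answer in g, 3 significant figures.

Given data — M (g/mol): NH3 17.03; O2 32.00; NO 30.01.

863 g

n(NH3) = 640.7 / 17.03 = 37.62 mol
n(O2) = 1150 / 32.00 = 35.94 mol
n/ν for NH3 = 37.62/4 = 9.405
n/ν for O2 = 35.94/5 = 7.188
Smallest n/ν is O2 → limiting reagent.
n(NO) = (4/5) × 35.94 = 28.75 mol
mass = 28.75 × 30.01 = 862.8 g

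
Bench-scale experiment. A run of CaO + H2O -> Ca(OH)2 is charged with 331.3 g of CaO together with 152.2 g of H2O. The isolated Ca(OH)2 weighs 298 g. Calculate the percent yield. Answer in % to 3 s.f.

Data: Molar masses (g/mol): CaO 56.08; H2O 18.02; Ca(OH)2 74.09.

68.1 %

n(CaO) = 331.3 / 56.08 = 5.908 mol
n(H2O) = 152.2 / 18.02 = 8.446 mol
n/ν → CaO: 5.908, H2O: 8.446; CaO is limiting.
theoretical n(Ca(OH)2) = (1/1) × 5.908 = 5.908 mol → 437.7 g
% yield = 298 / 437.7 × 100 = 68.08 %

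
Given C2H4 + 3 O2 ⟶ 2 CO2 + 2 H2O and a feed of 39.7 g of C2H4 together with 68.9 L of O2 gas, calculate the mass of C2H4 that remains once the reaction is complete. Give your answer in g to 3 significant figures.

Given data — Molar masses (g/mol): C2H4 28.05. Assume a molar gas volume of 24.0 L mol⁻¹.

12.9 g

n(C2H4) = 39.70 / 28.05 = 1.415 mol
n(O2) = 68.90 / 24.0 = 2.871 mol
n/ν for C2H4 = 1.415/1 = 1.415
n/ν for O2 = 2.871/3 = 0.9570
Smallest n/ν is O2 → limiting reagent.
C2H4 consumed = (1/3) × 2.871 = 0.9570 mol
C2H4 remaining = 1.415 − 0.9570 = 0.4580 mol
mass = 0.4580 × 28.05 = 12.85 g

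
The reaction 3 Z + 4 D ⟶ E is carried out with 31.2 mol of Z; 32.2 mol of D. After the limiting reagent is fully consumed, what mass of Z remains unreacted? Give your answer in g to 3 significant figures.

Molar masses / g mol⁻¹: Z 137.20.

967 g

n(Z) = 31.20 mol
n(D) = 32.20 mol
n/ν → Z: 10.40, D: 8.050; D is limiting.
Z consumed = (3/4) × 32.20 = 24.15 mol
Z remaining = 31.20 − 24.15 = 7.050 mol
mass = 7.050 × 137.20 = 967.3 g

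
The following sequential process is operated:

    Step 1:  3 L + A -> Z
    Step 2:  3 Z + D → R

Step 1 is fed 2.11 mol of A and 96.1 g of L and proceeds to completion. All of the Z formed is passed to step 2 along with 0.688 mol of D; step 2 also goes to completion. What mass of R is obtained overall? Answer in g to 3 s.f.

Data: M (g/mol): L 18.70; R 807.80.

Step 1:
n(A) = 2.110 mol
n(L) = 96.10 / 18.70 = 5.139 mol
n/ν → A: 2.110, L: 1.713; L is limiting.
n(Z) produced = (1/3) × 5.139 = 1.713 mol
Step 2:
n(Z) available = 1.713 mol
n(D) = 0.6880 mol
n/ν → Z: 0.5710, D: 0.6880; Z is limiting.
n(R) = (1/3) × 1.713 = 0.5710 mol
mass = 0.5710 × 807.80 = 461.3 g

461 g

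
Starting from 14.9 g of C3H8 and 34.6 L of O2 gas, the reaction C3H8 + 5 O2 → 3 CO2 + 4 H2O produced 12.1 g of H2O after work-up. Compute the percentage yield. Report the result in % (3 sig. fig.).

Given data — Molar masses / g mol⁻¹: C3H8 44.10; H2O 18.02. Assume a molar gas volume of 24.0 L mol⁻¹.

58.2 %

n(C3H8) = 14.90 / 44.10 = 0.3379 mol
n(O2) = 34.60 / 24.0 = 1.442 mol
n/ν → C3H8: 0.3379, O2: 0.2884; O2 is limiting.
theoretical n(H2O) = (4/5) × 1.442 = 1.154 mol → 20.80 g
% yield = 12.1 / 20.80 × 100 = 58.17 %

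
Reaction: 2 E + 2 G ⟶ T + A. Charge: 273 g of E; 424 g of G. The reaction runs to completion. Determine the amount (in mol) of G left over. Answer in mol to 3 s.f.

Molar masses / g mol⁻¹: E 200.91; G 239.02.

n(E) = 273.0 / 200.91 = 1.359 mol
n(G) = 424.0 / 239.02 = 1.774 mol
n/ν for E = 1.359/2 = 0.6795
n/ν for G = 1.774/2 = 0.8870
Smallest n/ν is E → limiting reagent.
G consumed = (2/2) × 1.359 = 1.359 mol
G remaining = 1.774 − 1.359 = 0.4150 mol

0.415 mol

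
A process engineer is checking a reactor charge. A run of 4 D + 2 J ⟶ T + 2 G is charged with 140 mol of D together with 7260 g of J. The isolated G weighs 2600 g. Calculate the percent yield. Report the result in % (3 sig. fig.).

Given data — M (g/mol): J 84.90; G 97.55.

n(D) = 140.0 mol
n(J) = 7260 / 84.90 = 85.51 mol
n/ν → D: 35.00, J: 42.76; D is limiting.
theoretical n(G) = (2/4) × 140.0 = 70.00 mol → 6829 g
% yield = 2600 / 6829 × 100 = 38.07 %

38.1 %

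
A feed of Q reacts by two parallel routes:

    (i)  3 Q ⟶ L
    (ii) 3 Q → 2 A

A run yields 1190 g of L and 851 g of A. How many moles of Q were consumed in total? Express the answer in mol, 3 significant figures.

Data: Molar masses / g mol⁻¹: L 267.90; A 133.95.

n(L) = 1190 / 267.90 = 4.442 mol
n(A) = 851 / 133.95 = 6.353 mol
n(Q) via (i) = (3/1)×4.442 = 13.33 mol
n(Q) via (ii) = (3/2)×6.353 = 9.530 mol
total n(Q) = 13.33 + 9.530 = 22.86 mol

22.9 mol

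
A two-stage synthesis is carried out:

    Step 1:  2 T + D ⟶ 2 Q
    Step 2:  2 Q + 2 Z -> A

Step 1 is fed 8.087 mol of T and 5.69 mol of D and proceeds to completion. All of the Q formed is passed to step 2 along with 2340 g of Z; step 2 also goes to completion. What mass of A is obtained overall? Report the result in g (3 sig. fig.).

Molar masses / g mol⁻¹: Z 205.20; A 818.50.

3310 g

Step 1:
n(T) = 8.087 mol
n(D) = 5.690 mol
n/ν for T = 8.087/2 = 4.044
n/ν for D = 5.690/1 = 5.690
Smallest n/ν is T → limiting reagent.
n(Q) produced = (2/2) × 8.087 = 8.087 mol
Step 2:
n(Q) available = 8.087 mol
n(Z) = 2340 / 205.20 = 11.40 mol
n/ν for Q = 8.087/2 = 4.044
n/ν for Z = 11.40/2 = 5.700
Smallest n/ν is Q → limiting reagent.
n(A) = (1/2) × 8.087 = 4.044 mol
mass = 4.044 × 818.50 = 3310 g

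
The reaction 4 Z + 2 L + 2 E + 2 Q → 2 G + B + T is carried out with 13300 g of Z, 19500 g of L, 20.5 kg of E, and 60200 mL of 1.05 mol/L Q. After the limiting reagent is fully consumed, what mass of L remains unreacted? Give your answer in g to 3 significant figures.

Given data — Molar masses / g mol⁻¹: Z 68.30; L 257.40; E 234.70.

3230 g

n(Z) = 13300 / 68.30 = 194.7 mol
n(L) = 19500 / 257.40 = 75.76 mol
n(E) = 20.50×1000 / 234.70 = 87.35 mol
n(Q) = 1.05 × 60200/1000 = 63.21 mol
n/ν → Z: 48.68, L: 37.88, E: 43.68, Q: 31.61; Q is limiting.
L consumed = (2/2) × 63.21 = 63.21 mol
L remaining = 75.76 − 63.21 = 12.55 mol
mass = 12.55 × 257.40 = 3230 g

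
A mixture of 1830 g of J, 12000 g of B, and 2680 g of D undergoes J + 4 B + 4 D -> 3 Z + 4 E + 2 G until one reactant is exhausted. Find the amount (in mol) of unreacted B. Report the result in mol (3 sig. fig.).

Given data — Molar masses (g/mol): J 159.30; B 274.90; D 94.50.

15.3 mol

n(J) = 1830 / 159.30 = 11.49 mol
n(B) = 12000 / 274.90 = 43.65 mol
n(D) = 2680 / 94.50 = 28.36 mol
n/ν for J = 11.49/1 = 11.49
n/ν for B = 43.65/4 = 10.91
n/ν for D = 28.36/4 = 7.090
Smallest n/ν is D → limiting reagent.
B consumed = (4/4) × 28.36 = 28.36 mol
B remaining = 43.65 − 28.36 = 15.29 mol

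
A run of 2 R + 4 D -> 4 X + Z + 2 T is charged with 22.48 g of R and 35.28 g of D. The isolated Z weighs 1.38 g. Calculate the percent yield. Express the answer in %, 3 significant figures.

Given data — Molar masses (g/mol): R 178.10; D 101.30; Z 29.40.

74.4 %

n(R) = 22.48 / 178.10 = 0.1262 mol
n(D) = 35.28 / 101.30 = 0.3483 mol
n/ν for R = 0.1262/2 = 0.06310
n/ν for D = 0.3483/4 = 0.08708
Smallest n/ν is R → limiting reagent.
theoretical n(Z) = (1/2) × 0.1262 = 0.06310 mol → 1.855 g
% yield = 1.38 / 1.855 × 100 = 74.39 %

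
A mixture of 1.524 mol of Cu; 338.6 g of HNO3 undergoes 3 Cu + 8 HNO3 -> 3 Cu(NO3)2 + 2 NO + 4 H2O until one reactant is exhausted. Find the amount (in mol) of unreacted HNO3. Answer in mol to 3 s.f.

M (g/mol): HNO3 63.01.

n(Cu) = 1.524 mol
n(HNO3) = 338.6 / 63.01 = 5.374 mol
n/ν → Cu: 0.5080, HNO3: 0.6718; Cu is limiting.
HNO3 consumed = (8/3) × 1.524 = 4.064 mol
HNO3 remaining = 5.374 − 4.064 = 1.310 mol

1.31 mol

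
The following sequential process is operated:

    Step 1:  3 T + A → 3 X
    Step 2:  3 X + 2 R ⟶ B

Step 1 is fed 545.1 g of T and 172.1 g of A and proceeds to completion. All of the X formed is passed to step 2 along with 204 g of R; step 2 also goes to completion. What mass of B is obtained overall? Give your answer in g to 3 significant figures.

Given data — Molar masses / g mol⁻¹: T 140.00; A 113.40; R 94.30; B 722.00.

781 g

Step 1:
n(T) = 545.1 / 140.00 = 3.894 mol
n(A) = 172.1 / 113.40 = 1.518 mol
n/ν for T = 3.894/3 = 1.298
n/ν for A = 1.518/1 = 1.518
Smallest n/ν is T → limiting reagent.
n(X) produced = (3/3) × 3.894 = 3.894 mol
Step 2:
n(X) available = 3.894 mol
n(R) = 204.0 / 94.30 = 2.163 mol
n/ν for X = 3.894/3 = 1.298
n/ν for R = 2.163/2 = 1.082
Smallest n/ν is R → limiting reagent.
n(B) = (1/2) × 2.163 = 1.082 mol
mass = 1.082 × 722.00 = 781.2 g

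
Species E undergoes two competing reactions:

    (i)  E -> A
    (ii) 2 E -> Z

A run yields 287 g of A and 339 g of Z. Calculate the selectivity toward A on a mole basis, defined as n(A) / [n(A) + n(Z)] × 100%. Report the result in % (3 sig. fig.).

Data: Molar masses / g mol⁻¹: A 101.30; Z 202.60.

62.9 %

n(A) = 287 / 101.30 = 2.833 mol
n(Z) = 339 / 202.60 = 1.673 mol
selectivity = 2.833/(2.833+1.673) × 100 = 62.87 %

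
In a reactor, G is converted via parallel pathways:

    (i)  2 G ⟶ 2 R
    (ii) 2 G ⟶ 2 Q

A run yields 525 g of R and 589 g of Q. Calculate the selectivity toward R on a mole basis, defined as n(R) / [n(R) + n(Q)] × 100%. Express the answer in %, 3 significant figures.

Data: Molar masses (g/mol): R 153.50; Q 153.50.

47.1 %

n(R) = 525 / 153.50 = 3.420 mol
n(Q) = 589 / 153.50 = 3.837 mol
selectivity = 3.420/(3.420+3.837) × 100 = 47.13 %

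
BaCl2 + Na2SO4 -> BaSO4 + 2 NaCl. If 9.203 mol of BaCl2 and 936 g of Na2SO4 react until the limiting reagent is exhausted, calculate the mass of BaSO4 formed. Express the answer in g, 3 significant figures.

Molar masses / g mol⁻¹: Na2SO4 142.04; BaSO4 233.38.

1540 g

n(BaCl2) = 9.203 mol
n(Na2SO4) = 936.0 / 142.04 = 6.590 mol
n/ν → BaCl2: 9.203, Na2SO4: 6.590; Na2SO4 is limiting.
n(BaSO4) = (1/1) × 6.590 = 6.590 mol
mass = 6.590 × 233.38 = 1538 g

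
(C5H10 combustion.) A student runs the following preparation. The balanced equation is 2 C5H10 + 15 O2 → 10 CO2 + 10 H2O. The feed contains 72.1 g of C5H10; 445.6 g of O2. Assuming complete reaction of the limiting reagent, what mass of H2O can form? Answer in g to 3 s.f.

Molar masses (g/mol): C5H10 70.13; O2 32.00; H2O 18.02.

n(C5H10) = 72.10 / 70.13 = 1.028 mol
n(O2) = 445.6 / 32.00 = 13.93 mol
n/ν for C5H10 = 1.028/2 = 0.5140
n/ν for O2 = 13.93/15 = 0.9287
Smallest n/ν is C5H10 → limiting reagent.
n(H2O) = (10/2) × 1.028 = 5.140 mol
mass = 5.140 × 18.02 = 92.62 g

92.6 g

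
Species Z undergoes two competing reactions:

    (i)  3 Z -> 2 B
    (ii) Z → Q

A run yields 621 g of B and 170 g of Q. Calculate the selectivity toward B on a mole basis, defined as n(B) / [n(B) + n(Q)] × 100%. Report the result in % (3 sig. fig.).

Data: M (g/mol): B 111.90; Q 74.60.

70.9 %

n(B) = 621 / 111.90 = 5.550 mol
n(Q) = 170 / 74.60 = 2.279 mol
selectivity = 5.550/(5.550+2.279) × 100 = 70.89 %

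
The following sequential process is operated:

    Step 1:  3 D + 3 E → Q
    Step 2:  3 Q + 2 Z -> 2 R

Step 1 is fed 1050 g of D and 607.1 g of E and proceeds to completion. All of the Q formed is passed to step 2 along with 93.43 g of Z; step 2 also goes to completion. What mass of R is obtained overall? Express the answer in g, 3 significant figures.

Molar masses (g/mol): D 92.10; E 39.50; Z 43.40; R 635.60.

Step 1:
n(D) = 1050 / 92.10 = 11.40 mol
n(E) = 607.1 / 39.50 = 15.37 mol
n/ν for D = 11.40/3 = 3.800
n/ν for E = 15.37/3 = 5.123
Smallest n/ν is D → limiting reagent.
n(Q) produced = (1/3) × 11.40 = 3.800 mol
Step 2:
n(Q) available = 3.800 mol
n(Z) = 93.43 / 43.40 = 2.153 mol
n/ν for Q = 3.800/3 = 1.267
n/ν for Z = 2.153/2 = 1.077
Smallest n/ν is Z → limiting reagent.
n(R) = (2/2) × 2.153 = 2.153 mol
mass = 2.153 × 635.60 = 1368 g

1370 g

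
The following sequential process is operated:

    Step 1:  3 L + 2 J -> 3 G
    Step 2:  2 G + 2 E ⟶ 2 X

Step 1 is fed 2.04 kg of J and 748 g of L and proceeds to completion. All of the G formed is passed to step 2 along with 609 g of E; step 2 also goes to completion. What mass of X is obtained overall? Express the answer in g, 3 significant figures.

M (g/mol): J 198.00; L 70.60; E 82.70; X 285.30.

2100 g

Step 1:
n(J) = 2.040×1000 / 198.00 = 10.30 mol
n(L) = 748.0 / 70.60 = 10.59 mol
n/ν → J: 5.150, L: 3.530; L is limiting.
n(G) produced = (3/3) × 10.59 = 10.59 mol
Step 2:
n(G) available = 10.59 mol
n(E) = 609.0 / 82.70 = 7.364 mol
n/ν → G: 5.295, E: 3.682; E is limiting.
n(X) = (2/2) × 7.364 = 7.364 mol
mass = 7.364 × 285.30 = 2101 g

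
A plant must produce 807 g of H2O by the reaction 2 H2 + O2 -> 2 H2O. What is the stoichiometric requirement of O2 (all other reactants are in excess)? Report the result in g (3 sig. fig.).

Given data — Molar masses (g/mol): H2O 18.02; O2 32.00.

n(H2O) = 807 / 18.02 = 44.78 mol
n(O2) = (1/2) × 44.78 = 22.39 mol
mass = 22.39 × 32.00 = 716.5 g

717 g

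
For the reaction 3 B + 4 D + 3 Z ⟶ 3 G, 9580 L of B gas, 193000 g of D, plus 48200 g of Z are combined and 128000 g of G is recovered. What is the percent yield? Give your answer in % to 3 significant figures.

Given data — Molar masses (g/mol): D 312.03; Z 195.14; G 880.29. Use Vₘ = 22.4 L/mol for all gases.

58.9 %

n(B) = 9580 / 22.4 = 427.7 mol
n(D) = 193000 / 312.03 = 618.5 mol
n(Z) = 48200 / 195.14 = 247.0 mol
n/ν for B = 427.7/3 = 142.6
n/ν for D = 618.5/4 = 154.6
n/ν for Z = 247.0/3 = 82.33
Smallest n/ν is Z → limiting reagent.
theoretical n(G) = (3/3) × 247.0 = 247.0 mol → 217400 g
% yield = 128000 / 217400 × 100 = 58.88 %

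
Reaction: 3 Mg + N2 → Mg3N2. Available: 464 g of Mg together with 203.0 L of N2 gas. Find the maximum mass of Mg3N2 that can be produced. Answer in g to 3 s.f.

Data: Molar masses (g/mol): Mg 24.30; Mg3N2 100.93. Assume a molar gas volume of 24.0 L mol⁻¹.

n(Mg) = 464.0 / 24.30 = 19.09 mol
n(N2) = 203.0 / 24.0 = 8.458 mol
n/ν → Mg: 6.363, N2: 8.458; Mg is limiting.
n(Mg3N2) = (1/3) × 19.09 = 6.363 mol
mass = 6.363 × 100.93 = 642.2 g

642 g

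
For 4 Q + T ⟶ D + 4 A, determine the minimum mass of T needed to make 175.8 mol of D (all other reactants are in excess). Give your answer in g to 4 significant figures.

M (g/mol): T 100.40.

17650 g

n(D) = 175.8 mol
n(T) = (1/1) × 175.8 = 175.8 mol
mass = 175.8 × 100.40 = 17650 g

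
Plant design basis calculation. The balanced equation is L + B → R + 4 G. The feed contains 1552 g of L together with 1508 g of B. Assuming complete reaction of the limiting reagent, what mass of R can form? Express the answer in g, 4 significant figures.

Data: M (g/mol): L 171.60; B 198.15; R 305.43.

n(L) = 1552 / 171.60 = 9.044 mol
n(B) = 1508 / 198.15 = 7.610 mol
n/ν for L = 9.044/1 = 9.044
n/ν for B = 7.610/1 = 7.610
Smallest n/ν is B → limiting reagent.
n(R) = (1/1) × 7.610 = 7.610 mol
mass = 7.610 × 305.43 = 2324 g

2324 g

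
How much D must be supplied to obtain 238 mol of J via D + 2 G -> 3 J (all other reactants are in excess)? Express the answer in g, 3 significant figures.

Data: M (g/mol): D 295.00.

n(J) = 238.0 mol
n(D) = (1/3) × 238.0 = 79.33 mol
mass = 79.33 × 295.00 = 23400 g

23400 g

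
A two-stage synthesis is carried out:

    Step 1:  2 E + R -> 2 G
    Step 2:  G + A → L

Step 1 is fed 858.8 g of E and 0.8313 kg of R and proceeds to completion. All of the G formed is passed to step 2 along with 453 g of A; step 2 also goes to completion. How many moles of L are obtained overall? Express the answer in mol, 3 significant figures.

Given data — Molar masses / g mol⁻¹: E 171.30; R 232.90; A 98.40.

4.60 mol

Step 1:
n(E) = 858.8 / 171.30 = 5.013 mol
n(R) = 0.8313×1000 / 232.90 = 3.569 mol
n/ν for E = 5.013/2 = 2.507
n/ν for R = 3.569/1 = 3.569
Smallest n/ν is E → limiting reagent.
n(G) produced = (2/2) × 5.013 = 5.013 mol
Step 2:
n(G) available = 5.013 mol
n(A) = 453.0 / 98.40 = 4.604 mol
n/ν for G = 5.013/1 = 5.013
n/ν for A = 4.604/1 = 4.604
Smallest n/ν is A → limiting reagent.
n(L) = (1/1) × 4.604 = 4.604 mol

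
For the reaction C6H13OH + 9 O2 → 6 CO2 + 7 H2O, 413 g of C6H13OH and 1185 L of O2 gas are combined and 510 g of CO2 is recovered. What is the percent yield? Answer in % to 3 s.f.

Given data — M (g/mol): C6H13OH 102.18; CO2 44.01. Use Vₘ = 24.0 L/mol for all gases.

47.8 %

n(C6H13OH) = 413.0 / 102.18 = 4.042 mol
n(O2) = 1185 / 24.0 = 49.38 mol
n/ν for C6H13OH = 4.042/1 = 4.042
n/ν for O2 = 49.38/9 = 5.487
Smallest n/ν is C6H13OH → limiting reagent.
theoretical n(CO2) = (6/1) × 4.042 = 24.25 mol → 1067 g
% yield = 510 / 1067 × 100 = 47.80 %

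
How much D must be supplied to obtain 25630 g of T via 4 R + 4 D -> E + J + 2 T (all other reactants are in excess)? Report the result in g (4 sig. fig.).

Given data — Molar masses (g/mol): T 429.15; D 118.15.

n(T) = 25630 / 429.15 = 59.72 mol
n(D) = (4/2) × 59.72 = 119.4 mol
mass = 119.4 × 118.15 = 14110 g

14110 g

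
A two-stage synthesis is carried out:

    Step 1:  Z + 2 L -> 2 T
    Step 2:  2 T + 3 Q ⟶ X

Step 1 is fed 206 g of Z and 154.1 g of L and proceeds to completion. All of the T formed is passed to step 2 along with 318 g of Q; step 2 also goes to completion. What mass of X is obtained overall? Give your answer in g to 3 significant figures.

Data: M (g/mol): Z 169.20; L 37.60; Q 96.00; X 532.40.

Step 1:
n(Z) = 206.0 / 169.20 = 1.217 mol
n(L) = 154.1 / 37.60 = 4.098 mol
n/ν for Z = 1.217/1 = 1.217
n/ν for L = 4.098/2 = 2.049
Smallest n/ν is Z → limiting reagent.
n(T) produced = (2/1) × 1.217 = 2.434 mol
Step 2:
n(T) available = 2.434 mol
n(Q) = 318.0 / 96.00 = 3.313 mol
n/ν for T = 2.434/2 = 1.217
n/ν for Q = 3.313/3 = 1.104
Smallest n/ν is Q → limiting reagent.
n(X) = (1/3) × 3.313 = 1.104 mol
mass = 1.104 × 532.40 = 587.8 g

588 g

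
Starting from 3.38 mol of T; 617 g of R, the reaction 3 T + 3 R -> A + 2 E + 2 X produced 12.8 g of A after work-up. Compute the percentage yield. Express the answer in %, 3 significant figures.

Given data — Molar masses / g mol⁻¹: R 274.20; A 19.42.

n(T) = 3.380 mol
n(R) = 617.0 / 274.20 = 2.250 mol
n/ν → T: 1.127, R: 0.7500; R is limiting.
theoretical n(A) = (1/3) × 2.250 = 0.7500 mol → 14.57 g
% yield = 12.8 / 14.57 × 100 = 87.85 %

87.9 %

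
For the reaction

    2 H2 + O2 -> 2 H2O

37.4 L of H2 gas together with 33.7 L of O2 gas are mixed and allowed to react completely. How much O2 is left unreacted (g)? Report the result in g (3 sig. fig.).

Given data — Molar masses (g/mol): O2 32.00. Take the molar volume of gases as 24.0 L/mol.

n(H2) = 37.40 / 24.0 = 1.558 mol
n(O2) = 33.70 / 24.0 = 1.404 mol
n/ν for H2 = 1.558/2 = 0.7790
n/ν for O2 = 1.404/1 = 1.404
Smallest n/ν is H2 → limiting reagent.
O2 consumed = (1/2) × 1.558 = 0.7790 mol
O2 remaining = 1.404 − 0.7790 = 0.6250 mol
mass = 0.6250 × 32.00 = 20.00 g

20.0 g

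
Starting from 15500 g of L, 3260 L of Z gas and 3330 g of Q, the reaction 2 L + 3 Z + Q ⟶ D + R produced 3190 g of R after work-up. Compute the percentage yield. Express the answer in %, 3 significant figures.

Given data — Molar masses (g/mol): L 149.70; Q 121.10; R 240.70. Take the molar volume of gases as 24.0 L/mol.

48.2 %

n(L) = 15500 / 149.70 = 103.5 mol
n(Z) = 3260 / 24.0 = 135.8 mol
n(Q) = 3330 / 121.10 = 27.50 mol
n/ν → L: 51.75, Z: 45.27, Q: 27.50; Q is limiting.
theoretical n(R) = (1/1) × 27.50 = 27.50 mol → 6619 g
% yield = 3190 / 6619 × 100 = 48.19 %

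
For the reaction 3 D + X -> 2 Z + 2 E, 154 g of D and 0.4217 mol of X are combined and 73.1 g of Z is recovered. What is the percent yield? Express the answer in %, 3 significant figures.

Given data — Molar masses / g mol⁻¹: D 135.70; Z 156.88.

n(D) = 154.0 / 135.70 = 1.135 mol
n(X) = 0.4217 mol
n/ν → D: 0.3783, X: 0.4217; D is limiting.
theoretical n(Z) = (2/3) × 1.135 = 0.7567 mol → 118.7 g
% yield = 73.1 / 118.7 × 100 = 61.58 %

61.6 %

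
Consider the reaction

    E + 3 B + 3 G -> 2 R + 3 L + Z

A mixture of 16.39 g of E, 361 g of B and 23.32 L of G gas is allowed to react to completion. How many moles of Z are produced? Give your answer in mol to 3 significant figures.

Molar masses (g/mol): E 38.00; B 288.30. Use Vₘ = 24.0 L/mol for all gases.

0.324 mol

n(E) = 16.39 / 38.00 = 0.4313 mol
n(B) = 361.0 / 288.30 = 1.252 mol
n(G) = 23.32 / 24.0 = 0.9717 mol
n/ν for E = 0.4313/1 = 0.4313
n/ν for B = 1.252/3 = 0.4173
n/ν for G = 0.9717/3 = 0.3239
Smallest n/ν is G → limiting reagent.
n(Z) = (1/3) × 0.9717 = 0.3239 mol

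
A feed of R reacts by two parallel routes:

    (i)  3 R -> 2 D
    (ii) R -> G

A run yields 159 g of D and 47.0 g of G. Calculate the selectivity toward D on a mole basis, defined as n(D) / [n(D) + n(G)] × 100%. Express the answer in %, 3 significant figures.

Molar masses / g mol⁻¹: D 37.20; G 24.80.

n(D) = 159 / 37.20 = 4.274 mol
n(G) = 47.0 / 24.80 = 1.895 mol
selectivity = 4.274/(4.274+1.895) × 100 = 69.28 %

69.3 %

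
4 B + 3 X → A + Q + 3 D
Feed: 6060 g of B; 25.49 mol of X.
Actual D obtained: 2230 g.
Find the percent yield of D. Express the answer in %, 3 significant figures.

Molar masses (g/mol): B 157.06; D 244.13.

n(B) = 6060 / 157.06 = 38.58 mol
n(X) = 25.49 mol
n/ν → B: 9.645, X: 8.497; X is limiting.
theoretical n(D) = (3/3) × 25.49 = 25.49 mol → 6223 g
% yield = 2230 / 6223 × 100 = 35.83 %

35.8 %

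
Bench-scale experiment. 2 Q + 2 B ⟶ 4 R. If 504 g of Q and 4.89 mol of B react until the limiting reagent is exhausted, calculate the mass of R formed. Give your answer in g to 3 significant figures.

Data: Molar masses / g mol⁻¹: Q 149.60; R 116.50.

785 g

n(Q) = 504.0 / 149.60 = 3.369 mol
n(B) = 4.890 mol
n/ν for Q = 3.369/2 = 1.685
n/ν for B = 4.890/2 = 2.445
Smallest n/ν is Q → limiting reagent.
n(R) = (4/2) × 3.369 = 6.738 mol
mass = 6.738 × 116.50 = 785.0 g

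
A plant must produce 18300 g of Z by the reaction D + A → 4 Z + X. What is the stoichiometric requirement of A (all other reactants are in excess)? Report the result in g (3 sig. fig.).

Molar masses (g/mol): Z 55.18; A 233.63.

n(Z) = 18300 / 55.18 = 331.6 mol
n(A) = (1/4) × 331.6 = 82.90 mol
mass = 82.90 × 233.63 = 19370 g

19400 g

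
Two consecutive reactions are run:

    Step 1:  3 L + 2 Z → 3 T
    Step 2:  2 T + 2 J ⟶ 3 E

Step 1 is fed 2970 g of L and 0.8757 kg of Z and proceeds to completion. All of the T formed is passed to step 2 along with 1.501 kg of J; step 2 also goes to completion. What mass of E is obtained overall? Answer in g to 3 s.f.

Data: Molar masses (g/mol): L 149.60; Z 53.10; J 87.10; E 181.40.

4690 g

Step 1:
n(L) = 2970 / 149.60 = 19.85 mol
n(Z) = 0.8757×1000 / 53.10 = 16.49 mol
n/ν for L = 19.85/3 = 6.617
n/ν for Z = 16.49/2 = 8.245
Smallest n/ν is L → limiting reagent.
n(T) produced = (3/3) × 19.85 = 19.85 mol
Step 2:
n(T) available = 19.85 mol
n(J) = 1.501×1000 / 87.10 = 17.23 mol
n/ν for T = 19.85/2 = 9.925
n/ν for J = 17.23/2 = 8.615
Smallest n/ν is J → limiting reagent.
n(E) = (3/2) × 17.23 = 25.85 mol
mass = 25.85 × 181.40 = 4689 g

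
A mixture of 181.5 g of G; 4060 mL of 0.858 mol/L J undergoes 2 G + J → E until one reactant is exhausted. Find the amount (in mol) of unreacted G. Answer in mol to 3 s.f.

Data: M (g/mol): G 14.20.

n(G) = 181.5 / 14.20 = 12.78 mol
n(J) = 0.858 × 4060/1000 = 3.483 mol
n/ν for G = 12.78/2 = 6.390
n/ν for J = 3.483/1 = 3.483
Smallest n/ν is J → limiting reagent.
G consumed = (2/1) × 3.483 = 6.966 mol
G remaining = 12.78 − 6.966 = 5.814 mol

5.81 mol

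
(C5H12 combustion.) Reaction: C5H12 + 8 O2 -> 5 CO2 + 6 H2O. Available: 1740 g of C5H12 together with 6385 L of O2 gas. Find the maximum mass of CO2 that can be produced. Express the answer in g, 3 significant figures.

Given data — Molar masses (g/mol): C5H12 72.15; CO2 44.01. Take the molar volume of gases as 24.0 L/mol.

n(C5H12) = 1740 / 72.15 = 24.12 mol
n(O2) = 6385 / 24.0 = 266.0 mol
n/ν → C5H12: 24.12, O2: 33.25; C5H12 is limiting.
n(CO2) = (5/1) × 24.12 = 120.6 mol
mass = 120.6 × 44.01 = 5308 g

5310 g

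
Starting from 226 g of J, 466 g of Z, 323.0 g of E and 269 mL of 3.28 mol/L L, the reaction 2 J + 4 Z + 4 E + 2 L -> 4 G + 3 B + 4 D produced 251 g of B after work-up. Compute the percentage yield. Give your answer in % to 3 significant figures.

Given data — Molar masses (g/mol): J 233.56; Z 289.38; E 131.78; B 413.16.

50.3 %

n(J) = 226.0 / 233.56 = 0.9676 mol
n(Z) = 466.0 / 289.38 = 1.610 mol
n(E) = 323.0 / 131.78 = 2.451 mol
n(L) = 3.28 × 269.0/1000 = 0.8823 mol
n/ν → J: 0.4838, Z: 0.4025, E: 0.6128, L: 0.4412; Z is limiting.
theoretical n(B) = (3/4) × 1.610 = 1.208 mol → 499.1 g
% yield = 251 / 499.1 × 100 = 50.29 %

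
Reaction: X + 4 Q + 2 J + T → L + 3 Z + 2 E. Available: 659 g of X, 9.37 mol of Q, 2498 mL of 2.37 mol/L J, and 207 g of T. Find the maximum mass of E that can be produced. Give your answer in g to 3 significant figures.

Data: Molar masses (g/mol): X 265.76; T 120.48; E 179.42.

617 g

n(X) = 659.0 / 265.76 = 2.480 mol
n(Q) = 9.370 mol
n(J) = 2.37 × 2498/1000 = 5.920 mol
n(T) = 207.0 / 120.48 = 1.718 mol
n/ν for X = 2.480/1 = 2.480
n/ν for Q = 9.370/4 = 2.343
n/ν for J = 5.920/2 = 2.960
n/ν for T = 1.718/1 = 1.718
Smallest n/ν is T → limiting reagent.
n(E) = (2/1) × 1.718 = 3.436 mol
mass = 3.436 × 179.42 = 616.5 g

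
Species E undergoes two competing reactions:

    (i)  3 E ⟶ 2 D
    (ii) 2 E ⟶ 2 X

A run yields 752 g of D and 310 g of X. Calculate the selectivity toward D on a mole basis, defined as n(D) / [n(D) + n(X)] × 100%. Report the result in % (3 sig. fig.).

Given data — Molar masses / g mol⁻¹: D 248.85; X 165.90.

n(D) = 752 / 248.85 = 3.022 mol
n(X) = 310 / 165.90 = 1.869 mol
selectivity = 3.022/(3.022+1.869) × 100 = 61.79 %

61.8 %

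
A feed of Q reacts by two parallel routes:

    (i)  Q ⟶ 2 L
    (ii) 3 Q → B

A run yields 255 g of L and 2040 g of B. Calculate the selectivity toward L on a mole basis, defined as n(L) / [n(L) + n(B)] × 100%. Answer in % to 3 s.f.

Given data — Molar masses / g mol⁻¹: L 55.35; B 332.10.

n(L) = 255 / 55.35 = 4.607 mol
n(B) = 2040 / 332.10 = 6.143 mol
selectivity = 4.607/(4.607+6.143) × 100 = 42.86 %

42.9 %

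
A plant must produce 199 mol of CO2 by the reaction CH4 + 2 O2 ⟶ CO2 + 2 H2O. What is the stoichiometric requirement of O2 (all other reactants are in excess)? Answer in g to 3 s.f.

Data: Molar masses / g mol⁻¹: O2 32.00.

n(CO2) = 199.0 mol
n(O2) = (2/1) × 199.0 = 398.0 mol
mass = 398.0 × 32.00 = 12740 g

12700 g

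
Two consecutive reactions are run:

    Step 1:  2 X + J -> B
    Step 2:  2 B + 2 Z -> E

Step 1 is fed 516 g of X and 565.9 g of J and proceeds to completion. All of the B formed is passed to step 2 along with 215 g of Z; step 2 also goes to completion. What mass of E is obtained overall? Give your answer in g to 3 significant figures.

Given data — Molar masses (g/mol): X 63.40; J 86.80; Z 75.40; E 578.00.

Step 1:
n(X) = 516.0 / 63.40 = 8.139 mol
n(J) = 565.9 / 86.80 = 6.520 mol
n/ν for X = 8.139/2 = 4.070
n/ν for J = 6.520/1 = 6.520
Smallest n/ν is X → limiting reagent.
n(B) produced = (1/2) × 8.139 = 4.070 mol
Step 2:
n(B) available = 4.070 mol
n(Z) = 215.0 / 75.40 = 2.851 mol
n/ν for B = 4.070/2 = 2.035
n/ν for Z = 2.851/2 = 1.426
Smallest n/ν is Z → limiting reagent.
n(E) = (1/2) × 2.851 = 1.426 mol
mass = 1.426 × 578.00 = 824.2 g

824 g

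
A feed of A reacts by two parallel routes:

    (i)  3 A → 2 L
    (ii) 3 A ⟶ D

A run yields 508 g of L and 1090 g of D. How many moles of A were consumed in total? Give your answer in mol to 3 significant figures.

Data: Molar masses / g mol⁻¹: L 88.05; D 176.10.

27.2 mol

n(L) = 508 / 88.05 = 5.769 mol
n(D) = 1090 / 176.10 = 6.190 mol
n(A) via (i) = (3/2)×5.769 = 8.654 mol
n(A) via (ii) = (3/1)×6.190 = 18.57 mol
total n(A) = 8.654 + 18.57 = 27.22 mol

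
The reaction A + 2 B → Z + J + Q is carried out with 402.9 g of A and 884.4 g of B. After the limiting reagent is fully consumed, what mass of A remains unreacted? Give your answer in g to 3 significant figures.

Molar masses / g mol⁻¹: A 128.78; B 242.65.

n(A) = 402.9 / 128.78 = 3.129 mol
n(B) = 884.4 / 242.65 = 3.645 mol
n/ν → A: 3.129, B: 1.823; B is limiting.
A consumed = (1/2) × 3.645 = 1.823 mol
A remaining = 3.129 − 1.823 = 1.306 mol
mass = 1.306 × 128.78 = 168.2 g

168 g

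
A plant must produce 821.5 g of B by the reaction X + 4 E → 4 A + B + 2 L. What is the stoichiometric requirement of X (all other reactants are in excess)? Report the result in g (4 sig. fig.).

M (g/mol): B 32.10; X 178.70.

n(B) = 821.5 / 32.10 = 25.59 mol
n(X) = (1/1) × 25.59 = 25.59 mol
mass = 25.59 × 178.70 = 4573 g

4573 g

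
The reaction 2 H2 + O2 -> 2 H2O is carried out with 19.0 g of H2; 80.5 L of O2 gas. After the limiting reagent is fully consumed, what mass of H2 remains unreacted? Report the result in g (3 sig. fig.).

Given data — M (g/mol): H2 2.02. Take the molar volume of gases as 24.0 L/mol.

5.45 g

n(H2) = 19.00 / 2.02 = 9.406 mol
n(O2) = 80.50 / 24.0 = 3.354 mol
n/ν for H2 = 9.406/2 = 4.703
n/ν for O2 = 3.354/1 = 3.354
Smallest n/ν is O2 → limiting reagent.
H2 consumed = (2/1) × 3.354 = 6.708 mol
H2 remaining = 9.406 − 6.708 = 2.698 mol
mass = 2.698 × 2.02 = 5.450 g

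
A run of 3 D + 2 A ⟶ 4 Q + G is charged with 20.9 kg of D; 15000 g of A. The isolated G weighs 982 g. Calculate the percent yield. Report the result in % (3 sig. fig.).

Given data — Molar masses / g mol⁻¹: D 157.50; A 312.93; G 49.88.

82.1 %

n(D) = 20.90×1000 / 157.50 = 132.7 mol
n(A) = 15000 / 312.93 = 47.93 mol
n/ν → D: 44.23, A: 23.97; A is limiting.
theoretical n(G) = (1/2) × 47.93 = 23.97 mol → 1196 g
% yield = 982 / 1196 × 100 = 82.11 %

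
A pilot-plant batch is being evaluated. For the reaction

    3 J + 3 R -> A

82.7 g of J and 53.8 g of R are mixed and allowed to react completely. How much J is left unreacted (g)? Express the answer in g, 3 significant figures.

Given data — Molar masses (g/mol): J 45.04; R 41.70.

n(J) = 82.70 / 45.04 = 1.836 mol
n(R) = 53.80 / 41.70 = 1.290 mol
n/ν for J = 1.836/3 = 0.6120
n/ν for R = 1.290/3 = 0.4300
Smallest n/ν is R → limiting reagent.
J consumed = (3/3) × 1.290 = 1.290 mol
J remaining = 1.836 − 1.290 = 0.5460 mol
mass = 0.5460 × 45.04 = 24.59 g

24.6 g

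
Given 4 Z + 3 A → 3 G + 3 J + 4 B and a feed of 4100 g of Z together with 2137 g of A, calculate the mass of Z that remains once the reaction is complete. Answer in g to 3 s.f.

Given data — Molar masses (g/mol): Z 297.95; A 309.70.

1360 g

n(Z) = 4100 / 297.95 = 13.76 mol
n(A) = 2137 / 309.70 = 6.900 mol
n/ν → Z: 3.440, A: 2.300; A is limiting.
Z consumed = (4/3) × 6.900 = 9.200 mol
Z remaining = 13.76 − 9.200 = 4.560 mol
mass = 4.560 × 297.95 = 1359 g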